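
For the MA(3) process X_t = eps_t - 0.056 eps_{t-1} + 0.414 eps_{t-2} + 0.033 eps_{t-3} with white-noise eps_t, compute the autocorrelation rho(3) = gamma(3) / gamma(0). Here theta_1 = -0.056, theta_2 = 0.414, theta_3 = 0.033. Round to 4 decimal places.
\rho(3) = 0.0281

For an MA(q) process with theta_0 = 1, the autocovariance is
  gamma(k) = sigma^2 * sum_{i=0..q-k} theta_i * theta_{i+k},
and rho(k) = gamma(k) / gamma(0). Sigma^2 cancels.
  numerator   = (1)*(0.033) = 0.033.
  denominator = (1)^2 + (-0.056)^2 + (0.414)^2 + (0.033)^2 = 1.175621.
  rho(3) = 0.033 / 1.175621 = 0.0281.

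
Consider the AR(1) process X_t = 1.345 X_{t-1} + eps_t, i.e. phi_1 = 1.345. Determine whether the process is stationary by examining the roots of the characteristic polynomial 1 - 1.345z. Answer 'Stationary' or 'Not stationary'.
\text{Not stationary}

The AR(p) characteristic polynomial is P(z) = 1 - 1.345z.
Stationarity requires all roots to lie outside the unit circle, i.e. |z| > 1 for every root.
This is linear in z: 1 + (-1.345) z = 0  =>  z = -1/(-1.345) = 0.743494,  |z| = 0.743494.
Moduli of all roots: 0.7435.
All moduli strictly greater than 1? No.
Verdict: Not stationary.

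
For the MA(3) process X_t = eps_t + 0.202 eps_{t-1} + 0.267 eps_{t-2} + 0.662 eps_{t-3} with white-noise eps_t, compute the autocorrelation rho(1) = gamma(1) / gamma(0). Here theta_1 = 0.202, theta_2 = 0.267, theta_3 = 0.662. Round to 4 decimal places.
\rho(1) = 0.2791

For an MA(q) process with theta_0 = 1, the autocovariance is
  gamma(k) = sigma^2 * sum_{i=0..q-k} theta_i * theta_{i+k},
and rho(k) = gamma(k) / gamma(0). Sigma^2 cancels.
  numerator   = (1)*(0.202) + (0.202)*(0.267) + (0.267)*(0.662) = 0.432688.
  denominator = (1)^2 + (0.202)^2 + (0.267)^2 + (0.662)^2 = 1.550337.
  rho(1) = 0.432688 / 1.550337 = 0.2791.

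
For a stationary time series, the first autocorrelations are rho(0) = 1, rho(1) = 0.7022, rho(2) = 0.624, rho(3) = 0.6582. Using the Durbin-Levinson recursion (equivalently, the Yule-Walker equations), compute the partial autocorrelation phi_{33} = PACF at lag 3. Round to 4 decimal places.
\phi_{33} = 0.3209

The PACF at lag k is phi_{kk}, the last component of the solution
to the Yule-Walker system G_k phi = r_k where
  (G_k)_{ij} = rho(|i - j|), (r_k)_i = rho(i), i,j = 1..k.
Equivalently, Durbin-Levinson gives phi_{kk} iteratively:
  phi_{11} = rho(1)
  phi_{kk} = [rho(k) - sum_{j=1..k-1} phi_{k-1,j} rho(k-j)]
            / [1 - sum_{j=1..k-1} phi_{k-1,j} rho(j)],
  phi_{k,j} = phi_{k-1,j} - phi_{kk} phi_{k-1,k-j},  j = 1..k-1.
Step k = 1:
  phi_11 = rho(1) = 0.7022.
Step k = 2:
  phi_22 = [rho(2) - phi_11 rho(1)] / [1 - phi_11 rho(1)] = [0.624 - (0.7022)(0.7022)] / [1 - (0.7022)(0.7022)]
         = 0.13091516 / 0.50691516 = 0.258259.
  Update: phi_21 = phi_11 - phi_22 phi_11 = 0.7022 - (0.258259)(0.7022) = 0.520851.
Step k = 3:
  phi_33 = [rho(3) - phi_21 rho(2) - phi_22 rho(1)] / [1 - phi_21 rho(1) - phi_22 rho(2)]
    numerator   = 0.6582 - (0.520851)(0.624) - (0.258259)(0.7022) = 0.15183993
    denominator = 1 - (0.520851)(0.7022) - (0.258259)(0.624) = 0.4731052
  phi_33 = 0.15183993 / 0.4731052 = 0.3209.
Therefore phi_{33} = 0.3209.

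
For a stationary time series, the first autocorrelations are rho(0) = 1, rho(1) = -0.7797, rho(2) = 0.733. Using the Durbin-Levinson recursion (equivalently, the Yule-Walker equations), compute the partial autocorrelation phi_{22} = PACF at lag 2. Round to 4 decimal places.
\phi_{22} = 0.3190

The PACF at lag k is phi_{kk}, the last component of the solution
to the Yule-Walker system G_k phi = r_k where
  (G_k)_{ij} = rho(|i - j|), (r_k)_i = rho(i), i,j = 1..k.
Equivalently, Durbin-Levinson gives phi_{kk} iteratively:
  phi_{11} = rho(1)
  phi_{kk} = [rho(k) - sum_{j=1..k-1} phi_{k-1,j} rho(k-j)]
            / [1 - sum_{j=1..k-1} phi_{k-1,j} rho(j)],
  phi_{k,j} = phi_{k-1,j} - phi_{kk} phi_{k-1,k-j},  j = 1..k-1.
Step k = 1:
  phi_11 = rho(1) = -0.7797.
Step k = 2:
  phi_22 = [rho(2) - phi_11 rho(1)] / [1 - phi_11 rho(1)] = [0.733 - (-0.7797)(-0.7797)] / [1 - (-0.7797)(-0.7797)]
         = 0.12506791 / 0.39206791 = 0.319.
Therefore phi_{22} = 0.3190.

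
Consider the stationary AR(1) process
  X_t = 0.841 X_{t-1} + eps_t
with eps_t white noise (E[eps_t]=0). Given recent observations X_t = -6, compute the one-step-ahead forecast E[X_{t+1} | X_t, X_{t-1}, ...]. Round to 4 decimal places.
E[X_{t+1} \mid \mathcal F_t] = -5.0460

For an AR(p) model X_t = c + sum_i phi_i X_{t-i} + eps_t, the
one-step-ahead conditional mean is
  E[X_{t+1} | X_t, ...] = c + sum_i phi_i X_{t+1-i}.
Substitute known values:
  E[X_{t+1} | ...] = (0.841) * (-6)
                   = -5.0460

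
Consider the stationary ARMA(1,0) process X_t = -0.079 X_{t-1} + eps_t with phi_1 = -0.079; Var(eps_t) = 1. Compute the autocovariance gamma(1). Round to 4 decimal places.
\gamma(1) = -0.0795

Multiply the model equation by X_{t-k} and take expectations. With theta_0 = psi_0 = 1 and psi_j the MA(infinity) weights, this gives
  gamma(k) - sum_i phi_i gamma(k-i) = c_k,
  c_k = sigma^2 * sum_{j=k..q} theta_j psi_{j-k}   (c_k = 0 for k > q),
using gamma(-m) = gamma(m).
Pure AR (q = 0): c_0 = sigma^2 = 1, c_k = 0 for k >= 1.
Equations for k = 0 and k = 1 (AR order 1):
  gamma(0) = phi_1 gamma(1) + c_0
  gamma(1) = phi_1 gamma(0) + c_1
Substituting the second into the first: gamma(0) (1 - phi_1^2) = c_0 + phi_1 c_1, so
  gamma(0) = c_0 / (1 - phi_1^2) = 1 / (1 - (-0.079)^2) = 1 / 0.993759 = 1.00628.
  gamma(1) = phi_1 gamma(0) = (-0.079)(1.00628) = -0.079496.
Therefore gamma(1) = -0.0795 (to 4 decimal places).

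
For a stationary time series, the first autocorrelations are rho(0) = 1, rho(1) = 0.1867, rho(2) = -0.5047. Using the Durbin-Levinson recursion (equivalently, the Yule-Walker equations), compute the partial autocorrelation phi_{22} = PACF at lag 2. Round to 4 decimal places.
\phi_{22} = -0.5590

The PACF at lag k is phi_{kk}, the last component of the solution
to the Yule-Walker system G_k phi = r_k where
  (G_k)_{ij} = rho(|i - j|), (r_k)_i = rho(i), i,j = 1..k.
Equivalently, Durbin-Levinson gives phi_{kk} iteratively:
  phi_{11} = rho(1)
  phi_{kk} = [rho(k) - sum_{j=1..k-1} phi_{k-1,j} rho(k-j)]
            / [1 - sum_{j=1..k-1} phi_{k-1,j} rho(j)],
  phi_{k,j} = phi_{k-1,j} - phi_{kk} phi_{k-1,k-j},  j = 1..k-1.
Step k = 1:
  phi_11 = rho(1) = 0.1867.
Step k = 2:
  phi_22 = [rho(2) - phi_11 rho(1)] / [1 - phi_11 rho(1)] = [-0.5047 - (0.1867)(0.1867)] / [1 - (0.1867)(0.1867)]
         = -0.53955689 / 0.96514311 = -0.559.
Therefore phi_{22} = -0.5590.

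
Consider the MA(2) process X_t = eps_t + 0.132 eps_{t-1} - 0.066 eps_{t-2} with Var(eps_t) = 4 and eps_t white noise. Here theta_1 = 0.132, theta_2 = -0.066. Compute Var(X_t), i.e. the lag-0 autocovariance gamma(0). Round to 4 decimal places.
\gamma(0) = 4.0871

For an MA(q) process X_t = eps_t + sum_i theta_i eps_{t-i} with
Var(eps_t) = sigma^2, the variance is
  gamma(0) = sigma^2 * (1 + sum_i theta_i^2).
  sum_i theta_i^2 = (0.132)^2 + (-0.066)^2 = 0.017424 + 0.004356 = 0.02178.
  gamma(0) = 4 * (1 + 0.02178) = 4 * 1.02178 = 4.08712, which rounds to 4.0871.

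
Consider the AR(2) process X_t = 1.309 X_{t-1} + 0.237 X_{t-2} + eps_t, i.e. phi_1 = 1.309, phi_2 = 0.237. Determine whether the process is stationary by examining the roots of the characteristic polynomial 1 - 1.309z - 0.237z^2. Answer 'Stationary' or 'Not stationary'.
\text{Not stationary}

The AR(p) characteristic polynomial is P(z) = 1 - 1.309z - 0.237z^2.
Stationarity requires all roots to lie outside the unit circle, i.e. |z| > 1 for every root.
Set 1 + (-1.309) z + (-0.237) z^2 = 0, i.e. a z^2 + b z + c = 0 with a = -0.237, b = -1.309, c = 1.
Discriminant D = b^2 - 4ac = (-1.309)^2 - 4*(-0.237)*1 = 1.713481 - (-0.948) = 2.661481.
D >= 0, so the roots are real: z = (-b +/- sqrt(D)) / (2a) = (1.309 +/- 1.631405) / (-0.474).
  z_1 = (1.309 + 1.631405) / (-0.474) = -6.2034,   |z_1| = 6.2034.
  z_2 = (1.309 - 1.631405) / (-0.474) = 0.6802,   |z_2| = 0.6802.
Moduli of all roots: 6.2034, 0.6802.
All moduli strictly greater than 1? No.
Verdict: Not stationary.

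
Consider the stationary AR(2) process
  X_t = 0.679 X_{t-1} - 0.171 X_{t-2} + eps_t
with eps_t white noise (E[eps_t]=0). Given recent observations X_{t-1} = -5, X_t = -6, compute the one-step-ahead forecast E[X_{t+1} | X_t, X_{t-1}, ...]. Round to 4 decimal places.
E[X_{t+1} \mid \mathcal F_t] = -3.2190

For an AR(p) model X_t = c + sum_i phi_i X_{t-i} + eps_t, the
one-step-ahead conditional mean is
  E[X_{t+1} | X_t, ...] = c + sum_i phi_i X_{t+1-i}.
Substitute known values:
  E[X_{t+1} | ...] = (0.679) * (-6) + (-0.171) * (-5)
                   = -3.2190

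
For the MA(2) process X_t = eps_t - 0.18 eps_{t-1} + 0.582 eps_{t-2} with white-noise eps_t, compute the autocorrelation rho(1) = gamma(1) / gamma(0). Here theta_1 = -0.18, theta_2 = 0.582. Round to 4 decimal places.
\rho(1) = -0.2077

For an MA(q) process with theta_0 = 1, the autocovariance is
  gamma(k) = sigma^2 * sum_{i=0..q-k} theta_i * theta_{i+k},
and rho(k) = gamma(k) / gamma(0). Sigma^2 cancels.
  numerator   = (1)*(-0.18) + (-0.18)*(0.582) = -0.28476.
  denominator = (1)^2 + (-0.18)^2 + (0.582)^2 = 1.371124.
  rho(1) = -0.28476 / 1.371124 = -0.2077.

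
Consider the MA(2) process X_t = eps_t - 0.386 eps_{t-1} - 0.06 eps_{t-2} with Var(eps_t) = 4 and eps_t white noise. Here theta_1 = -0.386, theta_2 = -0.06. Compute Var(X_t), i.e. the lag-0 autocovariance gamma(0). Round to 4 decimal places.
\gamma(0) = 4.6104

For an MA(q) process X_t = eps_t + sum_i theta_i eps_{t-i} with
Var(eps_t) = sigma^2, the variance is
  gamma(0) = sigma^2 * (1 + sum_i theta_i^2).
  sum_i theta_i^2 = (-0.386)^2 + (-0.06)^2 = 0.148996 + 0.0036 = 0.152596.
  gamma(0) = 4 * (1 + 0.152596) = 4 * 1.152596 = 4.610384, which rounds to 4.6104.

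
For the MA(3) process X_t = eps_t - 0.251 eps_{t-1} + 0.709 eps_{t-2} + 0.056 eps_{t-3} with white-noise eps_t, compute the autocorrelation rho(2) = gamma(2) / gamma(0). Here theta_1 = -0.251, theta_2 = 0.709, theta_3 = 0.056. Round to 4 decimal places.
\rho(2) = 0.4430

For an MA(q) process with theta_0 = 1, the autocovariance is
  gamma(k) = sigma^2 * sum_{i=0..q-k} theta_i * theta_{i+k},
and rho(k) = gamma(k) / gamma(0). Sigma^2 cancels.
  numerator   = (1)*(0.709) + (-0.251)*(0.056) = 0.694944.
  denominator = (1)^2 + (-0.251)^2 + (0.709)^2 + (0.056)^2 = 1.568818.
  rho(2) = 0.694944 / 1.568818 = 0.4430.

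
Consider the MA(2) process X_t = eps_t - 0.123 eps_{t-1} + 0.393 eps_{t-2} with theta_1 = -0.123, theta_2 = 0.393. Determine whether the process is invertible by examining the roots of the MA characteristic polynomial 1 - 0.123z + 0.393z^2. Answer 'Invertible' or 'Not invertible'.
\text{Invertible}

The MA(q) characteristic polynomial is P(z) = 1 - 0.123z + 0.393z^2.
Invertibility requires all roots to lie outside the unit circle, i.e. |z| > 1 for every root.
Set 1 + (-0.123) z + (0.393) z^2 = 0, i.e. a z^2 + b z + c = 0 with a = 0.393, b = -0.123, c = 1.
Discriminant D = b^2 - 4ac = (-0.123)^2 - 4*(0.393)*1 = 0.015129 - (1.572) = -1.556871.
D < 0, so the roots are the complex-conjugate pair z = (-b +/- i sqrt(-D)) / (2a) = 0.1565 +/- 1.5875i.
For a conjugate pair |z|^2 = z * conj(z) = (product of roots) = c/a = 1/(0.393) = 2.544529, so |z| = sqrt(2.544529) = 1.5952 for both roots.
Moduli of all roots: 1.5952, 1.5952.
All moduli strictly greater than 1? Yes.
Verdict: Invertible.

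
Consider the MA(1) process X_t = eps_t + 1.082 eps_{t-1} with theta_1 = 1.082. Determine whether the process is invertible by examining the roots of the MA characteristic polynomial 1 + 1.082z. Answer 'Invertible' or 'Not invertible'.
\text{Not invertible}

The MA(q) characteristic polynomial is P(z) = 1 + 1.082z.
Invertibility requires all roots to lie outside the unit circle, i.e. |z| > 1 for every root.
This is linear in z: 1 + (1.082) z = 0  =>  z = -1/(1.082) = -0.924214,  |z| = 0.924214.
Moduli of all roots: 0.9242.
All moduli strictly greater than 1? No.
Verdict: Not invertible.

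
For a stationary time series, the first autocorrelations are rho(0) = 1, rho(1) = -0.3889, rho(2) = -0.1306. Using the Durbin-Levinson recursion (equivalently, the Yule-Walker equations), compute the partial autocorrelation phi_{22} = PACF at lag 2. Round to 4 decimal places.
\phi_{22} = -0.3321

The PACF at lag k is phi_{kk}, the last component of the solution
to the Yule-Walker system G_k phi = r_k where
  (G_k)_{ij} = rho(|i - j|), (r_k)_i = rho(i), i,j = 1..k.
Equivalently, Durbin-Levinson gives phi_{kk} iteratively:
  phi_{11} = rho(1)
  phi_{kk} = [rho(k) - sum_{j=1..k-1} phi_{k-1,j} rho(k-j)]
            / [1 - sum_{j=1..k-1} phi_{k-1,j} rho(j)],
  phi_{k,j} = phi_{k-1,j} - phi_{kk} phi_{k-1,k-j},  j = 1..k-1.
Step k = 1:
  phi_11 = rho(1) = -0.3889.
Step k = 2:
  phi_22 = [rho(2) - phi_11 rho(1)] / [1 - phi_11 rho(1)] = [-0.1306 - (-0.3889)(-0.3889)] / [1 - (-0.3889)(-0.3889)]
         = -0.28184321 / 0.84875679 = -0.3321.
Therefore phi_{22} = -0.3321.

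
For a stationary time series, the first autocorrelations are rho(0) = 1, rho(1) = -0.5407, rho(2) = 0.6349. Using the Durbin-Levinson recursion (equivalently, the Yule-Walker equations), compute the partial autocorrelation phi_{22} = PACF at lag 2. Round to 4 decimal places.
\phi_{22} = 0.4841

The PACF at lag k is phi_{kk}, the last component of the solution
to the Yule-Walker system G_k phi = r_k where
  (G_k)_{ij} = rho(|i - j|), (r_k)_i = rho(i), i,j = 1..k.
Equivalently, Durbin-Levinson gives phi_{kk} iteratively:
  phi_{11} = rho(1)
  phi_{kk} = [rho(k) - sum_{j=1..k-1} phi_{k-1,j} rho(k-j)]
            / [1 - sum_{j=1..k-1} phi_{k-1,j} rho(j)],
  phi_{k,j} = phi_{k-1,j} - phi_{kk} phi_{k-1,k-j},  j = 1..k-1.
Step k = 1:
  phi_11 = rho(1) = -0.5407.
Step k = 2:
  phi_22 = [rho(2) - phi_11 rho(1)] / [1 - phi_11 rho(1)] = [0.6349 - (-0.5407)(-0.5407)] / [1 - (-0.5407)(-0.5407)]
         = 0.34254351 / 0.70764351 = 0.4841.
Therefore phi_{22} = 0.4841.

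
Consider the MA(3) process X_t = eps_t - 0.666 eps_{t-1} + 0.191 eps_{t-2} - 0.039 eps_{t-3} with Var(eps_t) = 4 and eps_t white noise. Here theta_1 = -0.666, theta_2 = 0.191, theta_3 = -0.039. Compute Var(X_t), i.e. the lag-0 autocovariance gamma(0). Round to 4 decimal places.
\gamma(0) = 5.9262

For an MA(q) process X_t = eps_t + sum_i theta_i eps_{t-i} with
Var(eps_t) = sigma^2, the variance is
  gamma(0) = sigma^2 * (1 + sum_i theta_i^2).
  sum_i theta_i^2 = (-0.666)^2 + (0.191)^2 + (-0.039)^2 = 0.443556 + 0.036481 + 0.001521 = 0.481558.
  gamma(0) = 4 * (1 + 0.481558) = 4 * 1.481558 = 5.926232, which rounds to 5.9262.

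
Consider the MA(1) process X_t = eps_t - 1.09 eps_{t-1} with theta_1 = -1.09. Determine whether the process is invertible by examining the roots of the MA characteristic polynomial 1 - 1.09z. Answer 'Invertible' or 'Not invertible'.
\text{Not invertible}

The MA(q) characteristic polynomial is P(z) = 1 - 1.09z.
Invertibility requires all roots to lie outside the unit circle, i.e. |z| > 1 for every root.
This is linear in z: 1 + (-1.09) z = 0  =>  z = -1/(-1.09) = 0.917431,  |z| = 0.917431.
Moduli of all roots: 0.9174.
All moduli strictly greater than 1? No.
Verdict: Not invertible.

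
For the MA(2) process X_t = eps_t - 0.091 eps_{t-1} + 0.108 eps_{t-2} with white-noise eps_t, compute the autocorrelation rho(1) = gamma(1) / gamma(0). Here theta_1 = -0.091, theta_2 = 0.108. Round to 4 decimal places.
\rho(1) = -0.0989

For an MA(q) process with theta_0 = 1, the autocovariance is
  gamma(k) = sigma^2 * sum_{i=0..q-k} theta_i * theta_{i+k},
and rho(k) = gamma(k) / gamma(0). Sigma^2 cancels.
  numerator   = (1)*(-0.091) + (-0.091)*(0.108) = -0.100828.
  denominator = (1)^2 + (-0.091)^2 + (0.108)^2 = 1.019945.
  rho(1) = -0.100828 / 1.019945 = -0.0989.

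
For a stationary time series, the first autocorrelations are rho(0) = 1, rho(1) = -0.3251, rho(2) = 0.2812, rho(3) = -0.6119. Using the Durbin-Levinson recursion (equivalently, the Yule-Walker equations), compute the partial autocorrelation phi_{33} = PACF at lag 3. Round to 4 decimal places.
\phi_{33} = -0.5520

The PACF at lag k is phi_{kk}, the last component of the solution
to the Yule-Walker system G_k phi = r_k where
  (G_k)_{ij} = rho(|i - j|), (r_k)_i = rho(i), i,j = 1..k.
Equivalently, Durbin-Levinson gives phi_{kk} iteratively:
  phi_{11} = rho(1)
  phi_{kk} = [rho(k) - sum_{j=1..k-1} phi_{k-1,j} rho(k-j)]
            / [1 - sum_{j=1..k-1} phi_{k-1,j} rho(j)],
  phi_{k,j} = phi_{k-1,j} - phi_{kk} phi_{k-1,k-j},  j = 1..k-1.
Step k = 1:
  phi_11 = rho(1) = -0.3251.
Step k = 2:
  phi_22 = [rho(2) - phi_11 rho(1)] / [1 - phi_11 rho(1)] = [0.2812 - (-0.3251)(-0.3251)] / [1 - (-0.3251)(-0.3251)]
         = 0.17550999 / 0.89430999 = 0.196252.
  Update: phi_21 = phi_11 - phi_22 phi_11 = -0.3251 - (0.196252)(-0.3251) = -0.261299.
Step k = 3:
  phi_33 = [rho(3) - phi_21 rho(2) - phi_22 rho(1)] / [1 - phi_21 rho(1) - phi_22 rho(2)]
    numerator   = -0.6119 - (-0.261299)(0.2812) - (0.196252)(-0.3251) = -0.47462138
    denominator = 1 - (-0.261299)(-0.3251) - (0.196252)(0.2812) = 0.85986583
  phi_33 = -0.47462138 / 0.85986583 = -0.552.
Therefore phi_{33} = -0.5520.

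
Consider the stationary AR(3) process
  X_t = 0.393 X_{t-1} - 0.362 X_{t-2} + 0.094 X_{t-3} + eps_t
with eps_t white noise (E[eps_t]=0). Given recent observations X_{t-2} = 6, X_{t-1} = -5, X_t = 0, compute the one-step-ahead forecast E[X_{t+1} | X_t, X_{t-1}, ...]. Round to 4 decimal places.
E[X_{t+1} \mid \mathcal F_t] = 2.3740

For an AR(p) model X_t = c + sum_i phi_i X_{t-i} + eps_t, the
one-step-ahead conditional mean is
  E[X_{t+1} | X_t, ...] = c + sum_i phi_i X_{t+1-i}.
Substitute known values:
  E[X_{t+1} | ...] = (0.393) * (0) + (-0.362) * (-5) + (0.094) * (6)
                   = 2.3740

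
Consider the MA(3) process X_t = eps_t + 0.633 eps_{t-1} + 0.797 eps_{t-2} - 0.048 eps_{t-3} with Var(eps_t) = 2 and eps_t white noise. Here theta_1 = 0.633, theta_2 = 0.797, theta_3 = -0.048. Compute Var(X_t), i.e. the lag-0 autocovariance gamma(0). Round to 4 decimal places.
\gamma(0) = 4.0764

For an MA(q) process X_t = eps_t + sum_i theta_i eps_{t-i} with
Var(eps_t) = sigma^2, the variance is
  gamma(0) = sigma^2 * (1 + sum_i theta_i^2).
  sum_i theta_i^2 = (0.633)^2 + (0.797)^2 + (-0.048)^2 = 0.400689 + 0.635209 + 0.002304 = 1.038202.
  gamma(0) = 2 * (1 + 1.038202) = 2 * 2.038202 = 4.076404, which rounds to 4.0764.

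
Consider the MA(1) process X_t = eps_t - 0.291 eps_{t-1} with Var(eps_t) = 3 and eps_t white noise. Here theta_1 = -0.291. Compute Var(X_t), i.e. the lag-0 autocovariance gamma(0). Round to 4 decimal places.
\gamma(0) = 3.2540

For an MA(q) process X_t = eps_t + sum_i theta_i eps_{t-i} with
Var(eps_t) = sigma^2, the variance is
  gamma(0) = sigma^2 * (1 + sum_i theta_i^2).
  sum_i theta_i^2 = (-0.291)^2 = 0.084681.
  gamma(0) = 3 * (1 + 0.084681) = 3 * 1.084681 = 3.254043, which rounds to 3.2540.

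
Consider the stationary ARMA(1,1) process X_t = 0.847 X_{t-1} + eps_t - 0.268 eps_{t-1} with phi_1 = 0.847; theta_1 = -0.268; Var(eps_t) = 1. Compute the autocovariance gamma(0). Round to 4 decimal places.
\gamma(0) = 2.1863

Multiply the model equation by X_{t-k} and take expectations. With theta_0 = psi_0 = 1 and psi_j the MA(infinity) weights, this gives
  gamma(k) - sum_i phi_i gamma(k-i) = c_k,
  c_k = sigma^2 * sum_{j=k..q} theta_j psi_{j-k}   (c_k = 0 for k > q),
using gamma(-m) = gamma(m).
psi-weights needed (psi_j = theta_j + sum_i phi_i psi_{j-i}):
  psi_1 = theta_1 + phi_1 = -0.268 + (0.847) = 0.579
Right-hand sides:
  c_0 = sigma^2 (1 + theta_1 psi_1) = 1 * (1 + (-0.268)(0.579)) = 1 * 0.844828 = 0.844828
  c_1 = sigma^2 theta_1 = 1 * (-0.268) = -0.268
  c_2 = 0
Equations for k = 0 and k = 1 (AR order 1):
  gamma(0) = phi_1 gamma(1) + c_0
  gamma(1) = phi_1 gamma(0) + c_1
Substituting the second into the first: gamma(0) (1 - phi_1^2) = c_0 + phi_1 c_1, so
  gamma(0) = (c_0 + phi_1 c_1) / (1 - phi_1^2) = (0.844828 + (0.847)(-0.268)) / (1 - (0.847)^2) = 0.617832 / 0.282591 = 2.186312.
Therefore gamma(0) = 2.1863 (to 4 decimal places).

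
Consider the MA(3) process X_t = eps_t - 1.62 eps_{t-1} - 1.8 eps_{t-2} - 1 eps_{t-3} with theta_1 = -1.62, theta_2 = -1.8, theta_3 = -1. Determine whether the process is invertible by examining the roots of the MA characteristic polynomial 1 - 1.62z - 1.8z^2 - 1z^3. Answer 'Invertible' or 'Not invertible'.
\text{Not invertible}

The MA(q) characteristic polynomial is P(z) = 1 - 1.62z - 1.8z^2 - 1z^3.
Invertibility requires all roots to lie outside the unit circle, i.e. |z| > 1 for every root.
Degree 3: look for a simple real root z0 first, then factor out (1 - z/z0) and solve the remaining quadratic.
Testing z0 = 0.4: P(0.4) = 1 + (-1.62)(0.4) + (-1.8)(0.4)^2 + (-1)(0.4)^3
  = 1 + (-0.648) + (-0.288) + (-0.064) = 0.  So z_0 = 0.4 is a root, |z_0| = 0.4.
Divide out the factor (1 - 2.5 z) = (1 - z/z0) (since 1/z0 = 2.5):
  P(z) = (1 - 2.5 z)(1 + (0.88) z + (0.4) z^2)
  [check: z-coef 0.88 - (2.5) = -1.62; z^2-coef 0.4 - (2.5)(0.88) = -1.8; z^3-coef -(2.5)(0.4) = -1.]
Remaining roots from the quadratic factor 1 + (0.88) z + (0.4) z^2:
  Set 1 + (0.88) z + (0.4) z^2 = 0, i.e. a z^2 + b z + c = 0 with a = 0.4, b = 0.88, c = 1.
  Discriminant D = b^2 - 4ac = (0.88)^2 - 4*(0.4)*1 = 0.7744 - (1.6) = -0.8256.
  D < 0, so the roots are the complex-conjugate pair z = (-b +/- i sqrt(-D)) / (2a) = -1.1 +/- 1.1358i.
  For a conjugate pair |z|^2 = z * conj(z) = (product of roots) = c/a = 1/(0.4) = 2.5, so |z| = sqrt(2.5) = 1.5811 for both roots.
Moduli of all roots: 0.4000, 1.5811, 1.5811.
All moduli strictly greater than 1? No.
Verdict: Not invertible.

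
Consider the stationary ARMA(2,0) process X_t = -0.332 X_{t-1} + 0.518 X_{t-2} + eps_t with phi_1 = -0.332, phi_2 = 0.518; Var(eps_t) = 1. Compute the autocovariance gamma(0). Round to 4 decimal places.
\gamma(0) = 2.6005

Multiply the model equation by X_{t-k} and take expectations. With theta_0 = psi_0 = 1 and psi_j the MA(infinity) weights, this gives
  gamma(k) - sum_i phi_i gamma(k-i) = c_k,
  c_k = sigma^2 * sum_{j=k..q} theta_j psi_{j-k}   (c_k = 0 for k > q),
using gamma(-m) = gamma(m).
Pure AR (q = 0): c_0 = sigma^2 = 1, c_k = 0 for k >= 1.
Equations for k = 0, 1, 2 (AR order 2, c_2 = 0):
  (E0) gamma(0) = phi_1 gamma(1) + phi_2 gamma(2) + c_0
  (E1) gamma(1) = phi_1 gamma(0) + phi_2 gamma(1) + c_1
  (E2) gamma(2) = phi_1 gamma(1) + phi_2 gamma(0)
From (E1): gamma(1) = A gamma(0) + B with
  A = phi_1 / (1 - phi_2) = -0.332 / 0.482 = -0.688797,   B = c_1 / (1 - phi_2) = 0 / 0.482 = 0.
Insert (E2) into (E0): gamma(0) (1 - phi_2^2) = phi_1 (1 + phi_2) gamma(1) + c_0.
  phi_1 (1 + phi_2) = (-0.332)(1.518) = -0.503976,   1 - phi_2^2 = 0.731676.
Replace gamma(1) by A gamma(0) + B and collect gamma(0):
  gamma(0) [0.731676 - (-0.503976)(-0.688797)] = c_0 = 1
  gamma(0) * 0.384539 = 1
  gamma(0) = 1 / 0.384539 = 2.600516.
Therefore gamma(0) = 2.6005 (to 4 decimal places).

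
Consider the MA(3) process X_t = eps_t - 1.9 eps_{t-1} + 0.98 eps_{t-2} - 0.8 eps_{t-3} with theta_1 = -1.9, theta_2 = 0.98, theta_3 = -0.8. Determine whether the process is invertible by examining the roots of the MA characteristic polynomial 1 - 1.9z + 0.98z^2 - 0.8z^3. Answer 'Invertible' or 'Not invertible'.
\text{Not invertible}

The MA(q) characteristic polynomial is P(z) = 1 - 1.9z + 0.98z^2 - 0.8z^3.
Invertibility requires all roots to lie outside the unit circle, i.e. |z| > 1 for every root.
Degree 3: look for a simple real root z0 first, then factor out (1 - z/z0) and solve the remaining quadratic.
Testing z0 = 0.625: P(0.625) = 1 + (-1.9)(0.625) + (0.98)(0.625)^2 + (-0.8)(0.625)^3
  = 1 + (-1.1875) + (0.382812) + (-0.195312) = 0.  So z_0 = 0.625 is a root, |z_0| = 0.625.
Divide out the factor (1 - 1.6 z) = (1 - z/z0) (since 1/z0 = 1.6):
  P(z) = (1 - 1.6 z)(1 + (-0.3) z + (0.5) z^2)
  [check: z-coef -0.3 - (1.6) = -1.9; z^2-coef 0.5 - (1.6)(-0.3) = 0.98; z^3-coef -(1.6)(0.5) = -0.8.]
Remaining roots from the quadratic factor 1 + (-0.3) z + (0.5) z^2:
  Set 1 + (-0.3) z + (0.5) z^2 = 0, i.e. a z^2 + b z + c = 0 with a = 0.5, b = -0.3, c = 1.
  Discriminant D = b^2 - 4ac = (-0.3)^2 - 4*(0.5)*1 = 0.09 - (2) = -1.91.
  D < 0, so the roots are the complex-conjugate pair z = (-b +/- i sqrt(-D)) / (2a) = 0.3 +/- 1.382i.
  For a conjugate pair |z|^2 = z * conj(z) = (product of roots) = c/a = 1/(0.5) = 2, so |z| = sqrt(2) = 1.4142 for both roots.
Moduli of all roots: 0.6250, 1.4142, 1.4142.
All moduli strictly greater than 1? No.
Verdict: Not invertible.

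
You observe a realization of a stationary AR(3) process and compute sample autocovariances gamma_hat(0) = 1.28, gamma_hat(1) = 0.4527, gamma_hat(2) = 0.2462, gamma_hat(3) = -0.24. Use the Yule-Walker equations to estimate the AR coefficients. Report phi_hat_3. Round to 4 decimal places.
\hat\phi_{3} = -0.3190

The Yule-Walker equations for an AR(p) process read, in matrix form,
  Gamma_p phi = r_p,   with   (Gamma_p)_{ij} = gamma(|i - j|),
                       (r_p)_i = gamma(i),   i,j = 1..p.
Substitute the sample gammas (Toeplitz matrix and right-hand side of size 3):
  Gamma_p = [[1.28, 0.4527, 0.2462], [0.4527, 1.28, 0.4527], [0.2462, 0.4527, 1.28]]
  r_p     = [0.4527, 0.2462, -0.24]
Written out (R1..R3):
  (R1) 1.28 phi_1 + 0.4527 phi_2 + 0.2462 phi_3 = 0.4527
  (R2) 0.4527 phi_1 + 1.28 phi_2 + 0.4527 phi_3 = 0.2462
  (R3) 0.2462 phi_1 + 0.4527 phi_2 + 1.28 phi_3 = -0.24
Gaussian elimination:
  R2 <- R2 - (0.4527/1.28) R1 = R2 - (0.353672) R1:  1.119893 phi_2 + 0.365626 phi_3 = 0.086093
  R3 <- R3 - (0.2462/1.28) R1 = R3 - (0.192344) R1:  0.365626 phi_2 + 1.232645 phi_3 = -0.327074
  R3 <- R3 - (0.365626/1.119893) R2 = R3 - (0.326483) R2:  1.113274 phi_3 = -0.355182
Back-substitution:
  phi_hat_3 = -0.355182 / 1.113274 = -0.319043
  phi_hat_2 = (0.086093 - (0.365626)(-0.319043)) / 1.119893 = 0.181038
  phi_hat_1 = (0.4527 - (0.4527)(0.181038) - (0.2462)(-0.319043)) / 1.28 = 0.35101
So phi_hat = [0.3510, 0.1810, -0.3190].
Therefore phi_hat_3 = -0.3190.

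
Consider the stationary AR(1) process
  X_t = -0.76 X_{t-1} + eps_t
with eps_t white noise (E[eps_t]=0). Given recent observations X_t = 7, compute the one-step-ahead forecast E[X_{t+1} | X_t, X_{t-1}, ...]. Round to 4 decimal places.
E[X_{t+1} \mid \mathcal F_t] = -5.3200

For an AR(p) model X_t = c + sum_i phi_i X_{t-i} + eps_t, the
one-step-ahead conditional mean is
  E[X_{t+1} | X_t, ...] = c + sum_i phi_i X_{t+1-i}.
Substitute known values:
  E[X_{t+1} | ...] = (-0.76) * (7)
                   = -5.3200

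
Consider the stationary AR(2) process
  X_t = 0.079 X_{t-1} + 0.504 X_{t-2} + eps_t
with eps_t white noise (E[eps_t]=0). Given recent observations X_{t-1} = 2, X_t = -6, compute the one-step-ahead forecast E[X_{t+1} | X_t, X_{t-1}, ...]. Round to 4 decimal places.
E[X_{t+1} \mid \mathcal F_t] = 0.5340

For an AR(p) model X_t = c + sum_i phi_i X_{t-i} + eps_t, the
one-step-ahead conditional mean is
  E[X_{t+1} | X_t, ...] = c + sum_i phi_i X_{t+1-i}.
Substitute known values:
  E[X_{t+1} | ...] = (0.079) * (-6) + (0.504) * (2)
                   = 0.5340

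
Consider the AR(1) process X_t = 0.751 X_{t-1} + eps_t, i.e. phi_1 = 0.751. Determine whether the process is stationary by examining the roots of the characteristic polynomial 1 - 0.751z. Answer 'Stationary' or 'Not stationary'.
\text{Stationary}

The AR(p) characteristic polynomial is P(z) = 1 - 0.751z.
Stationarity requires all roots to lie outside the unit circle, i.e. |z| > 1 for every root.
This is linear in z: 1 + (-0.751) z = 0  =>  z = -1/(-0.751) = 1.331558,  |z| = 1.331558.
Moduli of all roots: 1.3316.
All moduli strictly greater than 1? Yes.
Verdict: Stationary.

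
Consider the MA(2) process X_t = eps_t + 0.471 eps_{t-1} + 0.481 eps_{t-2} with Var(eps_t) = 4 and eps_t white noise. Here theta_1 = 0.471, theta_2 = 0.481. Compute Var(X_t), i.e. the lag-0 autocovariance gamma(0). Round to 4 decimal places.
\gamma(0) = 5.8128

For an MA(q) process X_t = eps_t + sum_i theta_i eps_{t-i} with
Var(eps_t) = sigma^2, the variance is
  gamma(0) = sigma^2 * (1 + sum_i theta_i^2).
  sum_i theta_i^2 = (0.471)^2 + (0.481)^2 = 0.221841 + 0.231361 = 0.453202.
  gamma(0) = 4 * (1 + 0.453202) = 4 * 1.453202 = 5.812808, which rounds to 5.8128.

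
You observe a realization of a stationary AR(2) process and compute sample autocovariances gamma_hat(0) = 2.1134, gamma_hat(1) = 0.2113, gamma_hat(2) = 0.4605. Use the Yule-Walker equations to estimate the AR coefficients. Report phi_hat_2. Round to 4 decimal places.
\hat\phi_{2} = 0.2100

The Yule-Walker equations for an AR(p) process read, in matrix form,
  Gamma_p phi = r_p,   with   (Gamma_p)_{ij} = gamma(|i - j|),
                       (r_p)_i = gamma(i),   i,j = 1..p.
Substitute the sample gammas (Toeplitz matrix and right-hand side of size 2):
  Gamma_p = [[2.1134, 0.2113], [0.2113, 2.1134]]
  r_p     = [0.2113, 0.4605]
Written out:
  2.1134 phi_1 + 0.2113 phi_2 = 0.2113
  0.2113 phi_1 + 2.1134 phi_2 = 0.4605
Solve by Cramer's rule:
  det = gamma(0)^2 - gamma(1)^2 = (2.1134)^2 - (0.2113)^2 = 4.46645956 - 0.04464769 = 4.42181187
  phi_hat_1 = [gamma(1) gamma(0) - gamma(1) gamma(2)] / det = [(0.2113)(2.1134) - (0.2113)(0.4605)] / 4.42181187 = 0.34925777 / 4.42181187 = 0.079
  phi_hat_2 = [gamma(0) gamma(2) - gamma(1)^2] / det = [(2.1134)(0.4605) - (0.2113)^2] / 4.42181187 = 0.92857301 / 4.42181187 = 0.21
So phi_hat = [0.0790, 0.2100].
Therefore phi_hat_2 = 0.2100.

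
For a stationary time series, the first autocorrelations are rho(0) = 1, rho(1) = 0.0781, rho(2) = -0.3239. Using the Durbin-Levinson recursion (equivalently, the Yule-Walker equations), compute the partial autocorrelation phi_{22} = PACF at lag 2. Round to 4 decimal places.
\phi_{22} = -0.3320

The PACF at lag k is phi_{kk}, the last component of the solution
to the Yule-Walker system G_k phi = r_k where
  (G_k)_{ij} = rho(|i - j|), (r_k)_i = rho(i), i,j = 1..k.
Equivalently, Durbin-Levinson gives phi_{kk} iteratively:
  phi_{11} = rho(1)
  phi_{kk} = [rho(k) - sum_{j=1..k-1} phi_{k-1,j} rho(k-j)]
            / [1 - sum_{j=1..k-1} phi_{k-1,j} rho(j)],
  phi_{k,j} = phi_{k-1,j} - phi_{kk} phi_{k-1,k-j},  j = 1..k-1.
Step k = 1:
  phi_11 = rho(1) = 0.0781.
Step k = 2:
  phi_22 = [rho(2) - phi_11 rho(1)] / [1 - phi_11 rho(1)] = [-0.3239 - (0.0781)(0.0781)] / [1 - (0.0781)(0.0781)]
         = -0.32999961 / 0.99390039 = -0.332.
Therefore phi_{22} = -0.3320.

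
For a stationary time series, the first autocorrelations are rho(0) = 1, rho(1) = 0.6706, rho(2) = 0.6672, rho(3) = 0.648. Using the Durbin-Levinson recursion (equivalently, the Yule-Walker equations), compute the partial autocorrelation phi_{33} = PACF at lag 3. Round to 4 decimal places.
\phi_{33} = 0.2420

The PACF at lag k is phi_{kk}, the last component of the solution
to the Yule-Walker system G_k phi = r_k where
  (G_k)_{ij} = rho(|i - j|), (r_k)_i = rho(i), i,j = 1..k.
Equivalently, Durbin-Levinson gives phi_{kk} iteratively:
  phi_{11} = rho(1)
  phi_{kk} = [rho(k) - sum_{j=1..k-1} phi_{k-1,j} rho(k-j)]
            / [1 - sum_{j=1..k-1} phi_{k-1,j} rho(j)],
  phi_{k,j} = phi_{k-1,j} - phi_{kk} phi_{k-1,k-j},  j = 1..k-1.
Step k = 1:
  phi_11 = rho(1) = 0.6706.
Step k = 2:
  phi_22 = [rho(2) - phi_11 rho(1)] / [1 - phi_11 rho(1)] = [0.6672 - (0.6706)(0.6706)] / [1 - (0.6706)(0.6706)]
         = 0.21749564 / 0.55029564 = 0.395234.
  Update: phi_21 = phi_11 - phi_22 phi_11 = 0.6706 - (0.395234)(0.6706) = 0.405556.
Step k = 3:
  phi_33 = [rho(3) - phi_21 rho(2) - phi_22 rho(1)] / [1 - phi_21 rho(1) - phi_22 rho(2)]
    numerator   = 0.648 - (0.405556)(0.6672) - (0.395234)(0.6706) = 0.11236903
    denominator = 1 - (0.405556)(0.6706) - (0.395234)(0.6672) = 0.46433393
  phi_33 = 0.11236903 / 0.46433393 = 0.242.
Therefore phi_{33} = 0.2420.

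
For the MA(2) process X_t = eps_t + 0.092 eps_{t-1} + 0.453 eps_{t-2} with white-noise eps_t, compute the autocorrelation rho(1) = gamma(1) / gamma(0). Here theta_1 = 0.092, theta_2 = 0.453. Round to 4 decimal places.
\rho(1) = 0.1101

For an MA(q) process with theta_0 = 1, the autocovariance is
  gamma(k) = sigma^2 * sum_{i=0..q-k} theta_i * theta_{i+k},
and rho(k) = gamma(k) / gamma(0). Sigma^2 cancels.
  numerator   = (1)*(0.092) + (0.092)*(0.453) = 0.133676.
  denominator = (1)^2 + (0.092)^2 + (0.453)^2 = 1.213673.
  rho(1) = 0.133676 / 1.213673 = 0.1101.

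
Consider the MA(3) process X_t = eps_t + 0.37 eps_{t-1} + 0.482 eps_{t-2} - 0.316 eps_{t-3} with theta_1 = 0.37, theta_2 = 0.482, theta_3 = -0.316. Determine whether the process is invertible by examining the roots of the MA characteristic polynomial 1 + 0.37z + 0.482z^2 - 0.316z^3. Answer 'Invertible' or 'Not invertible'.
\text{Invertible}

The MA(q) characteristic polynomial is P(z) = 1 + 0.37z + 0.482z^2 - 0.316z^3.
Invertibility requires all roots to lie outside the unit circle, i.e. |z| > 1 for every root.
Degree 3: look for a simple real root z0 first, then factor out (1 - z/z0) and solve the remaining quadratic.
Testing z0 = 2.5: P(2.5) = 1 + (0.37)(2.5) + (0.482)(2.5)^2 + (-0.316)(2.5)^3
  = 1 + (0.925) + (3.0125) + (-4.9375) = 0.  So z_0 = 2.5 is a root, |z_0| = 2.5.
Divide out the factor (1 - 0.4 z) = (1 - z/z0) (since 1/z0 = 0.4):
  P(z) = (1 - 0.4 z)(1 + (0.77) z + (0.79) z^2)
  [check: z-coef 0.77 - (0.4) = 0.37; z^2-coef 0.79 - (0.4)(0.77) = 0.482; z^3-coef -(0.4)(0.79) = -0.316.]
Remaining roots from the quadratic factor 1 + (0.77) z + (0.79) z^2:
  Set 1 + (0.77) z + (0.79) z^2 = 0, i.e. a z^2 + b z + c = 0 with a = 0.79, b = 0.77, c = 1.
  Discriminant D = b^2 - 4ac = (0.77)^2 - 4*(0.79)*1 = 0.5929 - (3.16) = -2.5671.
  D < 0, so the roots are the complex-conjugate pair z = (-b +/- i sqrt(-D)) / (2a) = -0.4873 +/- 1.0141i.
  For a conjugate pair |z|^2 = z * conj(z) = (product of roots) = c/a = 1/(0.79) = 1.265823, so |z| = sqrt(1.265823) = 1.1251 for both roots.
Moduli of all roots: 2.5000, 1.1251, 1.1251.
All moduli strictly greater than 1? Yes.
Verdict: Invertible.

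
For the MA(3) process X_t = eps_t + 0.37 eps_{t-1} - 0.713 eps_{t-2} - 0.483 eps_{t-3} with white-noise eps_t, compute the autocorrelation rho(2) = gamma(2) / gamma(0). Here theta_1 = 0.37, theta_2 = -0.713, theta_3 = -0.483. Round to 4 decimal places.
\rho(2) = -0.4747

For an MA(q) process with theta_0 = 1, the autocovariance is
  gamma(k) = sigma^2 * sum_{i=0..q-k} theta_i * theta_{i+k},
and rho(k) = gamma(k) / gamma(0). Sigma^2 cancels.
  numerator   = (1)*(-0.713) + (0.37)*(-0.483) = -0.89171.
  denominator = (1)^2 + (0.37)^2 + (-0.713)^2 + (-0.483)^2 = 1.878558.
  rho(2) = -0.89171 / 1.878558 = -0.4747.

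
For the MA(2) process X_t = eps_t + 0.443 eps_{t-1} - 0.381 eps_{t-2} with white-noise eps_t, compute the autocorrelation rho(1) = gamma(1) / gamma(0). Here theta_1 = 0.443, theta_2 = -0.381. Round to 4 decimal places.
\rho(1) = 0.2044

For an MA(q) process with theta_0 = 1, the autocovariance is
  gamma(k) = sigma^2 * sum_{i=0..q-k} theta_i * theta_{i+k},
and rho(k) = gamma(k) / gamma(0). Sigma^2 cancels.
  numerator   = (1)*(0.443) + (0.443)*(-0.381) = 0.274217.
  denominator = (1)^2 + (0.443)^2 + (-0.381)^2 = 1.34141.
  rho(1) = 0.274217 / 1.34141 = 0.2044.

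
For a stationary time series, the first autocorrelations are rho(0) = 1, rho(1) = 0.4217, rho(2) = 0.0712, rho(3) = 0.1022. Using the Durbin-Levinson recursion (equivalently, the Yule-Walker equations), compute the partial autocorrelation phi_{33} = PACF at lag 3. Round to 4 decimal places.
\phi_{33} = 0.1521

The PACF at lag k is phi_{kk}, the last component of the solution
to the Yule-Walker system G_k phi = r_k where
  (G_k)_{ij} = rho(|i - j|), (r_k)_i = rho(i), i,j = 1..k.
Equivalently, Durbin-Levinson gives phi_{kk} iteratively:
  phi_{11} = rho(1)
  phi_{kk} = [rho(k) - sum_{j=1..k-1} phi_{k-1,j} rho(k-j)]
            / [1 - sum_{j=1..k-1} phi_{k-1,j} rho(j)],
  phi_{k,j} = phi_{k-1,j} - phi_{kk} phi_{k-1,k-j},  j = 1..k-1.
Step k = 1:
  phi_11 = rho(1) = 0.4217.
Step k = 2:
  phi_22 = [rho(2) - phi_11 rho(1)] / [1 - phi_11 rho(1)] = [0.0712 - (0.4217)(0.4217)] / [1 - (0.4217)(0.4217)]
         = -0.10663089 / 0.82216911 = -0.129695.
  Update: phi_21 = phi_11 - phi_22 phi_11 = 0.4217 - (-0.129695)(0.4217) = 0.476392.
Step k = 3:
  phi_33 = [rho(3) - phi_21 rho(2) - phi_22 rho(1)] / [1 - phi_21 rho(1) - phi_22 rho(2)]
    numerator   = 0.1022 - (0.476392)(0.0712) - (-0.129695)(0.4217) = 0.12297309
    denominator = 1 - (0.476392)(0.4217) - (-0.129695)(0.0712) = 0.80833966
  phi_33 = 0.12297309 / 0.80833966 = 0.1521.
Therefore phi_{33} = 0.1521.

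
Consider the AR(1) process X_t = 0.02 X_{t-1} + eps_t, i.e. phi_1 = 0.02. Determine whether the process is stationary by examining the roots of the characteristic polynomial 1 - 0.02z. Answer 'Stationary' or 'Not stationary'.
\text{Stationary}

The AR(p) characteristic polynomial is P(z) = 1 - 0.02z.
Stationarity requires all roots to lie outside the unit circle, i.e. |z| > 1 for every root.
This is linear in z: 1 + (-0.02) z = 0  =>  z = -1/(-0.02) = 50,  |z| = 50.
Moduli of all roots: 50.0000.
All moduli strictly greater than 1? Yes.
Verdict: Stationary.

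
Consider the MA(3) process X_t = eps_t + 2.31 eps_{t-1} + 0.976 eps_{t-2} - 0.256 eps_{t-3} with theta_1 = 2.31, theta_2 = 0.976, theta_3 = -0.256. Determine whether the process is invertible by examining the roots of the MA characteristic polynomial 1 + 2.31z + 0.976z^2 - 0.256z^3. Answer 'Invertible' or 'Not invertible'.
\text{Not invertible}

The MA(q) characteristic polynomial is P(z) = 1 + 2.31z + 0.976z^2 - 0.256z^3.
Invertibility requires all roots to lie outside the unit circle, i.e. |z| > 1 for every root.
Degree 3: look for a simple real root z0 first, then factor out (1 - z/z0) and solve the remaining quadratic.
Testing z0 = -0.625: P(-0.625) = 1 + (2.31)(-0.625) + (0.976)(-0.625)^2 + (-0.256)(-0.625)^3
  = 1 + (-1.44375) + (0.38125) + (0.0625) = 0.  So z_0 = -0.625 is a root, |z_0| = 0.625.
Divide out the factor (1 + 1.6 z) = (1 - z/z0) (since 1/z0 = -1.6):
  P(z) = (1 + 1.6 z)(1 + (0.71) z + (-0.16) z^2)
  [check: z-coef 0.71 - (-1.6) = 2.31; z^2-coef -0.16 - (-1.6)(0.71) = 0.976; z^3-coef -(-1.6)(-0.16) = -0.256.]
Remaining roots from the quadratic factor 1 + (0.71) z + (-0.16) z^2:
  Set 1 + (0.71) z + (-0.16) z^2 = 0, i.e. a z^2 + b z + c = 0 with a = -0.16, b = 0.71, c = 1.
  Discriminant D = b^2 - 4ac = (0.71)^2 - 4*(-0.16)*1 = 0.5041 - (-0.64) = 1.1441.
  D >= 0, so the roots are real: z = (-b +/- sqrt(D)) / (2a) = (-0.71 +/- 1.069626) / (-0.32).
    z_1 = (-0.71 + 1.069626) / (-0.32) = -1.1238,   |z_1| = 1.1238.
    z_2 = (-0.71 - 1.069626) / (-0.32) = 5.5613,   |z_2| = 5.5613.
Moduli of all roots: 0.6250, 1.1238, 5.5613.
All moduli strictly greater than 1? No.
Verdict: Not invertible.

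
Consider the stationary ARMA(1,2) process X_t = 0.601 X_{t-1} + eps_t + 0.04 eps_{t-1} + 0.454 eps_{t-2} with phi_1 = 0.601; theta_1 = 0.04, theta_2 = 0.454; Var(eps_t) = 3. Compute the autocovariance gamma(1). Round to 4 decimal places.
\gamma(1) = 5.5248

Multiply the model equation by X_{t-k} and take expectations. With theta_0 = psi_0 = 1 and psi_j the MA(infinity) weights, this gives
  gamma(k) - sum_i phi_i gamma(k-i) = c_k,
  c_k = sigma^2 * sum_{j=k..q} theta_j psi_{j-k}   (c_k = 0 for k > q),
using gamma(-m) = gamma(m).
psi-weights needed (psi_j = theta_j + sum_i phi_i psi_{j-i}):
  psi_1 = theta_1 + phi_1 = 0.04 + (0.601) = 0.641
  psi_2 = theta_2 + phi_1 psi_1 = 0.454 + (0.601)(0.641) = 0.839241
Right-hand sides:
  c_0 = sigma^2 (1 + theta_1 psi_1 + theta_2 psi_2) = 3 * (1 + (0.04)(0.641) + (0.454)(0.839241)) = 3 * 1.406655 = 4.219966
  c_1 = sigma^2 (theta_1 + theta_2 psi_1) = 3 * (0.04 + (0.454)(0.641)) = 0.993042
  c_2 = sigma^2 theta_2 = 3 * (0.454) = 1.362
Equations for k = 0 and k = 1 (AR order 1):
  gamma(0) = phi_1 gamma(1) + c_0
  gamma(1) = phi_1 gamma(0) + c_1
Substituting the second into the first: gamma(0) (1 - phi_1^2) = c_0 + phi_1 c_1, so
  gamma(0) = (c_0 + phi_1 c_1) / (1 - phi_1^2) = (4.219966 + (0.601)(0.993042)) / (1 - (0.601)^2) = 4.816784 / 0.638799 = 7.540376.
  gamma(1) = phi_1 gamma(0) + c_1 = (0.601)(7.540376) + (0.993042) = 5.524808.
Therefore gamma(1) = 5.5248 (to 4 decimal places).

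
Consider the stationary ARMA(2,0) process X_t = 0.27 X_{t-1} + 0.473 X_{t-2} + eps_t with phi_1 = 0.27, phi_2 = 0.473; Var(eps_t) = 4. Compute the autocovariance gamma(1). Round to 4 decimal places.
\gamma(1) = 3.5796

Multiply the model equation by X_{t-k} and take expectations. With theta_0 = psi_0 = 1 and psi_j the MA(infinity) weights, this gives
  gamma(k) - sum_i phi_i gamma(k-i) = c_k,
  c_k = sigma^2 * sum_{j=k..q} theta_j psi_{j-k}   (c_k = 0 for k > q),
using gamma(-m) = gamma(m).
Pure AR (q = 0): c_0 = sigma^2 = 4, c_k = 0 for k >= 1.
Equations for k = 0, 1, 2 (AR order 2, c_2 = 0):
  (E0) gamma(0) = phi_1 gamma(1) + phi_2 gamma(2) + c_0
  (E1) gamma(1) = phi_1 gamma(0) + phi_2 gamma(1) + c_1
  (E2) gamma(2) = phi_1 gamma(1) + phi_2 gamma(0)
From (E1): gamma(1) = A gamma(0) + B with
  A = phi_1 / (1 - phi_2) = 0.27 / 0.527 = 0.512334,   B = c_1 / (1 - phi_2) = 0 / 0.527 = 0.
Insert (E2) into (E0): gamma(0) (1 - phi_2^2) = phi_1 (1 + phi_2) gamma(1) + c_0.
  phi_1 (1 + phi_2) = (0.27)(1.473) = 0.39771,   1 - phi_2^2 = 0.776271.
Replace gamma(1) by A gamma(0) + B and collect gamma(0):
  gamma(0) [0.776271 - (0.39771)(0.512334)] = c_0 = 4
  gamma(0) * 0.572511 = 4
  gamma(0) = 4 / 0.572511 = 6.986769.
  gamma(1) = A gamma(0) = (0.512334)(6.986769) = 3.579559.
Therefore gamma(1) = 3.5796 (to 4 decimal places).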